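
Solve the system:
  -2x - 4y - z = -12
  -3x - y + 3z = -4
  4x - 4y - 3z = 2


Using Cramer's rule. Expand each determinant along the first row.
D  = (-2)*[(-1)*(-3) - 3*(-4)] - (-4)*[(-3)*(-3) - 3*4] + (-1)*[(-3)*(-4) - (-1)*4]
  = (-2)*(15) - (-4)*(-3) + (-1)*(16) = -58
Dx = (-12)*[(-1)*(-3) - 3*(-4)] - (-4)*[(-4)*(-3) - 3*2] + (-1)*[(-4)*(-4) - (-1)*2]
  = (-12)*(15) - (-4)*(6) + (-1)*(18) = -174
Dy = (-2)*[(-4)*(-3) - 3*2] - (-12)*[(-3)*(-3) - 3*4] + (-1)*[(-3)*2 - (-4)*4]
  = (-2)*(6) - (-12)*(-3) + (-1)*(10) = -58
Dz = (-2)*[(-1)*2 - (-4)*(-4)] - (-4)*[(-3)*2 - (-4)*4] + (-12)*[(-3)*(-4) - (-1)*4]
  = (-2)*(-18) - (-4)*(10) + (-12)*(16) = -116
x = Dx/D = -174/-58 = 3, y = Dy/D = -58/-58 = 1, z = Dz/D = -116/-58 = 2
Check eq1: (-2)(3) + (-4)(1) + (-1)(2) = -12 = -12 ✓
Check eq2: (-3)(3) + (-1)(1) + (3)(2) = -4 = -4 ✓
Check eq3: (4)(3) + (-4)(1) + (-3)(2) = 2 = 2 ✓

x = 3, y = 1, z = 2


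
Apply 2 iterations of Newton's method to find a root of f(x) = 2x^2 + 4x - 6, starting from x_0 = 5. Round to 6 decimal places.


Newton's method: x_(n+1) = x_n - f(x_n)/f'(x_n)
f(x) = 2x^2 + 4x - 6
f'(x) = 4x + 4

Iteration 1:
  f(5.000000) = 64.000000
  f'(5.000000) = 24.000000
  x_1 = 5.000000 - (64.000000)/(24.000000) = 2.333333

Iteration 2:
  f(2.333333) = 14.222222
  f'(2.333333) = 13.333333
  x_2 = 2.333333 - (14.222222)/(13.333333) = 1.266667

x_2 = 1.266667


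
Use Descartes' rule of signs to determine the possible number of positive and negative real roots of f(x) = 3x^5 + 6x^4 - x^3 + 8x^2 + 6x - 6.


Descartes' rule of signs:

For positive roots, count sign changes in f(x) = 3x^5 + 6x^4 - x^3 + 8x^2 + 6x - 6:
Signs of coefficients: +, +, -, +, +, -
Number of sign changes: 3
Possible positive real roots: 3, 1

For negative roots, examine f(-x) = -3x^5 + 6x^4 + x^3 + 8x^2 - 6x - 6:
Signs of coefficients: -, +, +, +, -, -
Number of sign changes: 2
Possible negative real roots: 2, 0

Positive roots: 3 or 1; Negative roots: 2 or 0


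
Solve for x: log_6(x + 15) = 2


Convert to exponential form: x + 15 = 6^2 = 36
x = 36 - 15 = 21
Check: log_6(21 + 15) = log_6(36) = log_6(36) = 2 ✓

x = 21


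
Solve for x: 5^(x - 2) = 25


Express both sides with the same base.
25 = 5^2
Since the bases match, equate exponents: x - 2 = 2
So x = 2 - (-2) = 4

x = 4


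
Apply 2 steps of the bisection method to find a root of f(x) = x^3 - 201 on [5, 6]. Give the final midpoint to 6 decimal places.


f(x) = x^3 - 201
f(5) = -76 < 0
f(6) = 15 > 0

Step 1: midpoint = (5.000000 + 6.000000)/2 = 5.500000
  f(5.500000) = -34.625000
  f(mid) < 0, so root is in [5.500000, 6.000000]

Step 2: midpoint = (5.500000 + 6.000000)/2 = 5.750000
  f(5.750000) = -10.890625
  f(mid) < 0, so root is in [5.750000, 6.000000]

midpoint = 5.750000


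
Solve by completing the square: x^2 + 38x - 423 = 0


Start: x^2 + 38x - 423 = 0
Move constant: x^2 + 38x = 423
Half of 38 is 19, squared is 361
Add 361 to both sides: x^2 + 38x + 361 = 784
(x + 19)^2 = 784
x + 19 = ±28
x = -19 + 28 = 9 or x = -19 - 28 = -47

x = -47, x = 9


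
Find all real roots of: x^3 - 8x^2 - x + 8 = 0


Let p(x) = x^3 - 8x^2 - x + 8. By the rational root theorem (leading coefficient 1), any rational root is an integer divisor of 8: try ±1, ±2, ... in turn.
Test x = 1: value = 0 ✓, so (x - 1) is a factor.
Synthetic division by (x - 1): bring down 1; 1(1) - 8 = -7; (-7)(1) - 1 = -8; (-8)(1) + 8 = 0 → quotient x^2 - 7x - 8, remainder 0.
Solve the quadratic x^2 - 7x - 8 = 0: discriminant = (-7)^2 - 4(1)(-8) = 49 + 32 = 81.
sqrt(81) = 9, so x = (7 ± 9)/2: x = 8 or x = -1.

x = -1, x = 1, x = 8


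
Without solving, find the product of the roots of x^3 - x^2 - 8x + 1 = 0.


By Vieta's formulas for x^3 + bx^2 + cx + d = 0:
  r1 + r2 + r3 = -b/a = 1
  r1*r2 + r1*r3 + r2*r3 = c/a = -8
  r1*r2*r3 = -d/a = -1


Product = -1


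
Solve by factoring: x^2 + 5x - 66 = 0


We need two numbers that multiply to -66 and add to 5.
Those numbers are -6 and 11 (since (-6) * 11 = -66 and (-6) + 11 = 5).
So x^2 + 5x - 66 = (x - 6)(x + 11) = 0
Setting each factor to zero: x = 6 or x = -11

x = -11, x = 6


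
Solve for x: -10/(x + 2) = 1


Multiply both sides by (x + 2): -10 = 1(x + 2)
Distribute: -10 = x + 2
x = -10 - 2 = -12
x = -12

x = -12


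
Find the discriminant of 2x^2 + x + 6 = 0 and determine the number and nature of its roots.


For ax^2 + bx + c = 0, discriminant D = b^2 - 4ac
Here a = 2, b = 1, c = 6
D = (1)^2 - 4(2)(6) = 1 - 48 = -47

D = -47 < 0
The equation has no real roots (2 complex conjugate roots).

Discriminant = -47, no real roots (2 complex conjugate roots)


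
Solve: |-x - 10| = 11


An absolute value equation |expr| = 11 gives two cases:
Case 1: -x - 10 = 11
  -x = 21, so x = -21
Case 2: -x - 10 = -11
  -x = -1, so x = 1

x = -21, x = 1


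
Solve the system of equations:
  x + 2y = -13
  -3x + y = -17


Using Cramer's rule:
Determinant D = (1)(1) - (-3)(2) = 1 + 6 = 7
Dx = (-13)(1) - (-17)(2) = -13 + 34 = 21
Dy = (1)(-17) - (-3)(-13) = -17 - 39 = -56
x = Dx/D = 21/7 = 3
y = Dy/D = -56/7 = -8

x = 3, y = -8


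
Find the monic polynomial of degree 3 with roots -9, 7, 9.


A monic polynomial with roots -9, 7, 9 is:
p(x) = (x + 9)(x - 7)(x - 9)
After multiplying by (x + 9): x + 9
After multiplying by (x - 7): x^2 + 2x - 63
After multiplying by (x - 9): x^3 - 7x^2 - 81x + 567

x^3 - 7x^2 - 81x + 567


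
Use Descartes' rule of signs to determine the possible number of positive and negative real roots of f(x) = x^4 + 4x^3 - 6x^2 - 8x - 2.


Descartes' rule of signs:

For positive roots, count sign changes in f(x) = x^4 + 4x^3 - 6x^2 - 8x - 2:
Signs of coefficients: +, +, -, -, -
Number of sign changes: 1
Possible positive real roots: 1

For negative roots, examine f(-x) = x^4 - 4x^3 - 6x^2 + 8x - 2:
Signs of coefficients: +, -, -, +, -
Number of sign changes: 3
Possible negative real roots: 3, 1

Positive roots: 1; Negative roots: 3 or 1


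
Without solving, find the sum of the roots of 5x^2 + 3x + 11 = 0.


By Vieta's formulas for ax^2 + bx + c = 0:
  Sum of roots = -b/a
  Product of roots = c/a

Here a = 5, b = 3, c = 11
Sum = -(3)/5 = -3/5
Product = 11/5 = 11/5

Sum = -3/5


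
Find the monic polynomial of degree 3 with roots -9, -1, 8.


A monic polynomial with roots -9, -1, 8 is:
p(x) = (x + 9)(x + 1)(x - 8)
After multiplying by (x + 9): x + 9
After multiplying by (x + 1): x^2 + 10x + 9
After multiplying by (x - 8): x^3 + 2x^2 - 71x - 72

x^3 + 2x^2 - 71x - 72


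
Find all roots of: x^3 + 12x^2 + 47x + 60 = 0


Let p(x) = x^3 + 12x^2 + 47x + 60. By the rational root theorem (leading coefficient 1), any rational root is an integer divisor of 60: try ±1, ±2, ... in turn.
Test x = 1: value = 120 ≠ 0.
Test x = -1: value = 24 ≠ 0.
Test x = 2: value = 210 ≠ 0.
Test x = -2: value = 6 ≠ 0.
Test x = 3: value = 336 ≠ 0.
Test x = -3: value = 0 ✓, so (x + 3) is a factor.
Synthetic division by (x + 3): bring down 1; 1(-3) + 12 = 9; 9(-3) + 47 = 20; 20(-3) + 60 = 0 → quotient x^2 + 9x + 20, remainder 0.
Solve the quadratic x^2 + 9x + 20 = 0: discriminant = 9^2 - 4(1)(20) = 81 - 80 = 1.
sqrt(1) = 1, so x = (-9 ± 1)/2: x = -4 or x = -5.
Collecting all roots found:

x = -5, x = -4, x = -3


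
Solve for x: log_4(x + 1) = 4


Convert to exponential form: x + 1 = 4^4 = 256
x = 256 - 1 = 255
Check: log_4(255 + 1) = log_4(256) = log_4(256) = 4 ✓

x = 255


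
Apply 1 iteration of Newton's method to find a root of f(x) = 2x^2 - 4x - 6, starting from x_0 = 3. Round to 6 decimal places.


Newton's method: x_(n+1) = x_n - f(x_n)/f'(x_n)
f(x) = 2x^2 - 4x - 6
f'(x) = 4x - 4

Iteration 1:
  f(3.000000) = 0.000000
  f'(3.000000) = 8.000000
  x_1 = 3.000000 - (0.000000)/(8.000000) = 3.000000

x_1 = 3.000000


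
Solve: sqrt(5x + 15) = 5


Square both sides: 5x + 15 = 5^2 = 25
5x = 25 - 15 = 10
x = 2
Check: sqrt(5*2 + 15) = sqrt(25) = 5 ✓

x = 2


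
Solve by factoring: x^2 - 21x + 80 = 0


We need two numbers that multiply to 80 and add to -21.
Those numbers are -5 and -16 (since (-5) * (-16) = 80 and (-5) + (-16) = -21).
So x^2 - 21x + 80 = (x - 5)(x - 16) = 0
Setting each factor to zero: x = 5 or x = 16

x = 5, x = 16


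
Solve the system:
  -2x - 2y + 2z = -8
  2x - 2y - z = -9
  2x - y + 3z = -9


Using Cramer's rule. Expand each determinant along the first row.
D  = (-2)*[(-2)*3 - (-1)*(-1)] - (-2)*[2*3 - (-1)*2] + 2*[2*(-1) - (-2)*2]
  = (-2)*(-7) - (-2)*(8) + 2*(2) = 34
Dx = (-8)*[(-2)*3 - (-1)*(-1)] - (-2)*[(-9)*3 - (-1)*(-9)] + 2*[(-9)*(-1) - (-2)*(-9)]
  = (-8)*(-7) - (-2)*(-36) + 2*(-9) = -34
Dy = (-2)*[(-9)*3 - (-1)*(-9)] - (-8)*[2*3 - (-1)*2] + 2*[2*(-9) - (-9)*2]
  = (-2)*(-36) - (-8)*(8) + 2*(0) = 136
Dz = (-2)*[(-2)*(-9) - (-9)*(-1)] - (-2)*[2*(-9) - (-9)*2] + (-8)*[2*(-1) - (-2)*2]
  = (-2)*(9) - (-2)*(0) + (-8)*(2) = -34
x = Dx/D = -34/34 = -1, y = Dy/D = 136/34 = 4, z = Dz/D = -34/34 = -1
Check eq1: (-2)(-1) + (-2)(4) + (2)(-1) = -8 = -8 ✓
Check eq2: (2)(-1) + (-2)(4) + (-1)(-1) = -9 = -9 ✓
Check eq3: (2)(-1) + (-1)(4) + (3)(-1) = -9 = -9 ✓

x = -1, y = 4, z = -1


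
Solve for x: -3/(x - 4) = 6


Multiply both sides by (x - 4): -3 = 6(x - 4)
Distribute: -3 = 6x - 24
6x = -3 + 24 = 21
x = 7/2

x = 7/2


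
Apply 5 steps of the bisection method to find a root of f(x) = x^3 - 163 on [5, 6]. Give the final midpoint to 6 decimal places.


f(x) = x^3 - 163
f(5) = -38 < 0
f(6) = 53 > 0

Step 1: midpoint = (5.000000 + 6.000000)/2 = 5.500000
  f(5.500000) = 3.375000
  f(mid) > 0, so root is in [5.000000, 5.500000]

Step 2: midpoint = (5.000000 + 5.500000)/2 = 5.250000
  f(5.250000) = -18.296875
  f(mid) < 0, so root is in [5.250000, 5.500000]

Step 3: midpoint = (5.250000 + 5.500000)/2 = 5.375000
  f(5.375000) = -7.712891
  f(mid) < 0, so root is in [5.375000, 5.500000]

Step 4: midpoint = (5.375000 + 5.500000)/2 = 5.437500
  f(5.437500) = -2.232666
  f(mid) < 0, so root is in [5.437500, 5.500000]

Step 5: midpoint = (5.437500 + 5.500000)/2 = 5.468750
  f(5.468750) = 0.555145
  f(mid) > 0, so root is in [5.437500, 5.468750]

midpoint = 5.468750


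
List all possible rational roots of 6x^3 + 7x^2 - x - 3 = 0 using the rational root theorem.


Rational root theorem: possible roots are ±p/q where:
  p divides the constant term (-3): p ∈ {1, 3}
  q divides the leading coefficient (6): q ∈ {1, 2, 3, 6}

All possible rational roots: -3, -3/2, -1, -1/2, -1/3, -1/6, 1/6, 1/3, 1/2, 1, 3/2, 3

-3, -3/2, -1, -1/2, -1/3, -1/6, 1/6, 1/3, 1/2, 1, 3/2, 3


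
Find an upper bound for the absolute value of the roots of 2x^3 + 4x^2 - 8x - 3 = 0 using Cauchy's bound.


Cauchy's bound: all roots r satisfy |r| <= 1 + max(|a_i/a_n|) for i = 0,...,n-1
where a_n is the leading coefficient.

Coefficients: [2, 4, -8, -3]
Leading coefficient a_n = 2
Ratios |a_i/a_n|: 2, 4, 3/2
Maximum ratio: 4
Cauchy's bound: |r| <= 1 + 4 = 5

Upper bound = 5


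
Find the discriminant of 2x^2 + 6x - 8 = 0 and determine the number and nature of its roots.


For ax^2 + bx + c = 0, discriminant D = b^2 - 4ac
Here a = 2, b = 6, c = -8
D = (6)^2 - 4(2)(-8) = 36 + 64 = 100

D = 100 > 0 and is a perfect square (sqrt = 10)
The equation has 2 distinct real rational roots.

Discriminant = 100, 2 distinct real rational roots


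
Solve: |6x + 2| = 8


An absolute value equation |expr| = 8 gives two cases:
Case 1: 6x + 2 = 8
  6x = 6, so x = 1
Case 2: 6x + 2 = -8
  6x = -10, so x = -5/3

x = -5/3, x = 1


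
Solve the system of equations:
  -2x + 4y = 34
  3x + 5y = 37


Using Cramer's rule:
Determinant D = (-2)(5) - (3)(4) = -10 - 12 = -22
Dx = (34)(5) - (37)(4) = 170 - 148 = 22
Dy = (-2)(37) - (3)(34) = -74 - 102 = -176
x = Dx/D = 22/-22 = -1
y = Dy/D = -176/-22 = 8

x = -1, y = 8


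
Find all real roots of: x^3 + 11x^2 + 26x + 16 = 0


Let p(x) = x^3 + 11x^2 + 26x + 16. By the rational root theorem (leading coefficient 1), any rational root is an integer divisor of 16: try ±1, ±2, ... in turn.
Test x = 1: value = 54 ≠ 0.
Test x = -1: value = 0 ✓, so (x + 1) is a factor.
Synthetic division by (x + 1): bring down 1; 1(-1) + 11 = 10; 10(-1) + 26 = 16; 16(-1) + 16 = 0 → quotient x^2 + 10x + 16, remainder 0.
Solve the quadratic x^2 + 10x + 16 = 0: discriminant = 10^2 - 4(1)(16) = 100 - 64 = 36.
sqrt(36) = 6, so x = (-10 ± 6)/2: x = -2 or x = -8.

x = -8, x = -2, x = -1


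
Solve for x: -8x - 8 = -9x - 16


Starting with: -8x - 8 = -9x - 16
Move all x terms to left: (-8 + 9)x = -16 + 8
Simplify: x = -8
Divide both sides by 1: x = -8

x = -8


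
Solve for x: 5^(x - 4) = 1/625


Express both sides with the same base.
1/625 = 5^(-4)
Since the bases match, equate exponents: x - 4 = -4
So x = -4 - (-4) = 0

x = 0


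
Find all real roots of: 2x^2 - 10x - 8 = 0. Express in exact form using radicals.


Using the quadratic formula: x = (-b ± sqrt(b^2 - 4ac)) / (2a)
Here a = 2, b = -10, c = -8
Discriminant = b^2 - 4ac = (-10)^2 - 4(2)(-8) = 100 + 64 = 164
Since discriminant = 164 > 0, there are two real roots.
x = (10 ± 2*sqrt(41)) / 4
Simplifying: x = (5 ± sqrt(41)) / 2
Numerically: x ≈ 5.7016 or x ≈ -0.7016

x = (5 + sqrt(41)) / 2 or x = (5 - sqrt(41)) / 2


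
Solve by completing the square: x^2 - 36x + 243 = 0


Start: x^2 - 36x + 243 = 0
Move constant: x^2 - 36x = -243
Half of -36 is -18, squared is 324
Add 324 to both sides: x^2 - 36x + 324 = 81
(x - 18)^2 = 81
x - 18 = ±9
x = 18 + 9 = 27 or x = 18 - 9 = 9

x = 9, x = 27


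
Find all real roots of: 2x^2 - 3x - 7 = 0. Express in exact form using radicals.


Using the quadratic formula: x = (-b ± sqrt(b^2 - 4ac)) / (2a)
Here a = 2, b = -3, c = -7
Discriminant = b^2 - 4ac = (-3)^2 - 4(2)(-7) = 9 + 56 = 65
Since discriminant = 65 > 0, there are two real roots.
x = (3 ± sqrt(65)) / 4
Numerically: x ≈ 2.7656 or x ≈ -1.2656

x = (3 + sqrt(65)) / 4 or x = (3 - sqrt(65)) / 4


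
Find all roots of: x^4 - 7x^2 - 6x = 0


The constant term is 0, so x = 0 is a root. Factor out x:
  x^3 - 7x - 6 = 0
Let p(x) = x^3 - 7x - 6. By the rational root theorem (leading coefficient 1), any rational root is an integer divisor of 6: try ±1, ±2, ... in turn.
Test x = 1: value = -12 ≠ 0.
Test x = -1: value = 0 ✓, so (x + 1) is a factor.
Synthetic division by (x + 1): bring down 1; 1(-1) + 0 = -1; (-1)(-1) - 7 = -6; (-6)(-1) - 6 = 0 → quotient x^2 - x - 6, remainder 0.
Solve the quadratic x^2 - x - 6 = 0: discriminant = (-1)^2 - 4(1)(-6) = 1 + 24 = 25.
sqrt(25) = 5, so x = (1 ± 5)/2: x = 3 or x = -2.
Collecting all roots found:

x = -2, x = -1, x = 0, x = 3


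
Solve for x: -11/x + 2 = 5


Subtract 2 from both sides: -11/x = 3
Multiply both sides by x: -11 = 3 * x
Divide by 3: x = -11/3

x = -11/3


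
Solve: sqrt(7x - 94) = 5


Square both sides: 7x - 94 = 5^2 = 25
7x = 25 + 94 = 119
x = 17
Check: sqrt(7*17 - 94) = sqrt(25) = 5 ✓

x = 17


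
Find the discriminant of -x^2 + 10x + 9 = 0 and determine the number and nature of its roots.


For ax^2 + bx + c = 0, discriminant D = b^2 - 4ac
Here a = -1, b = 10, c = 9
D = (10)^2 - 4(-1)(9) = 100 + 36 = 136

D = 136 > 0 but not a perfect square
The equation has 2 distinct real irrational roots.

Discriminant = 136, 2 distinct real irrational roots


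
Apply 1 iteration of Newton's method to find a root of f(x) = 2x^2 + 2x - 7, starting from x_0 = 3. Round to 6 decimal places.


Newton's method: x_(n+1) = x_n - f(x_n)/f'(x_n)
f(x) = 2x^2 + 2x - 7
f'(x) = 4x + 2

Iteration 1:
  f(3.000000) = 17.000000
  f'(3.000000) = 14.000000
  x_1 = 3.000000 - (17.000000)/(14.000000) = 1.785714

x_1 = 1.785714


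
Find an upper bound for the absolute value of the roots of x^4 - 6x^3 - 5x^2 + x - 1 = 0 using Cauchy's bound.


Cauchy's bound: all roots r satisfy |r| <= 1 + max(|a_i/a_n|) for i = 0,...,n-1
where a_n is the leading coefficient.

Coefficients: [1, -6, -5, 1, -1]
Leading coefficient a_n = 1
Ratios |a_i/a_n|: 6, 5, 1, 1
Maximum ratio: 6
Cauchy's bound: |r| <= 1 + 6 = 7

Upper bound = 7


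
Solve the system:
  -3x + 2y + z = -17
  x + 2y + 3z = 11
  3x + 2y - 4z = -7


Using Cramer's rule. Expand each determinant along the first row.
D  = (-3)*[2*(-4) - 3*2] - 2*[1*(-4) - 3*3] + 1*[1*2 - 2*3]
  = (-3)*(-14) - 2*(-13) + 1*(-4) = 64
Dx = (-17)*[2*(-4) - 3*2] - 2*[11*(-4) - 3*(-7)] + 1*[11*2 - 2*(-7)]
  = (-17)*(-14) - 2*(-23) + 1*(36) = 320
Dy = (-3)*[11*(-4) - 3*(-7)] - (-17)*[1*(-4) - 3*3] + 1*[1*(-7) - 11*3]
  = (-3)*(-23) - (-17)*(-13) + 1*(-40) = -192
Dz = (-3)*[2*(-7) - 11*2] - 2*[1*(-7) - 11*3] + (-17)*[1*2 - 2*3]
  = (-3)*(-36) - 2*(-40) + (-17)*(-4) = 256
x = Dx/D = 320/64 = 5, y = Dy/D = -192/64 = -3, z = Dz/D = 256/64 = 4
Check eq1: (-3)(5) + (2)(-3) + (1)(4) = -17 = -17 ✓
Check eq2: (1)(5) + (2)(-3) + (3)(4) = 11 = 11 ✓
Check eq3: (3)(5) + (2)(-3) + (-4)(4) = -7 = -7 ✓

x = 5, y = -3, z = 4


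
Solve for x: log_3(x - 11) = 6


Convert to exponential form: x - 11 = 3^6 = 729
x = 729 + 11 = 740
Check: log_3(740 - 11) = log_3(729) = log_3(729) = 6 ✓

x = 740


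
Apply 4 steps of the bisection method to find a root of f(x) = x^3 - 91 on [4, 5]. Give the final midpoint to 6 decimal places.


f(x) = x^3 - 91
f(4) = -27 < 0
f(5) = 34 > 0

Step 1: midpoint = (4.000000 + 5.000000)/2 = 4.500000
  f(4.500000) = 0.125000
  f(mid) > 0, so root is in [4.000000, 4.500000]

Step 2: midpoint = (4.000000 + 4.500000)/2 = 4.250000
  f(4.250000) = -14.234375
  f(mid) < 0, so root is in [4.250000, 4.500000]

Step 3: midpoint = (4.250000 + 4.500000)/2 = 4.375000
  f(4.375000) = -7.259766
  f(mid) < 0, so root is in [4.375000, 4.500000]

Step 4: midpoint = (4.375000 + 4.500000)/2 = 4.437500
  f(4.437500) = -3.619385
  f(mid) < 0, so root is in [4.437500, 4.500000]

midpoint = 4.437500


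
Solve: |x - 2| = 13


An absolute value equation |expr| = 13 gives two cases:
Case 1: x - 2 = 13
  x = 15, so x = 15
Case 2: x - 2 = -13
  x = -11, so x = -11

x = -11, x = 15


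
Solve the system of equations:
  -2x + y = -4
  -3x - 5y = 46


Using Cramer's rule:
Determinant D = (-2)(-5) - (-3)(1) = 10 + 3 = 13
Dx = (-4)(-5) - (46)(1) = 20 - 46 = -26
Dy = (-2)(46) - (-3)(-4) = -92 - 12 = -104
x = Dx/D = -26/13 = -2
y = Dy/D = -104/13 = -8

x = -2, y = -8


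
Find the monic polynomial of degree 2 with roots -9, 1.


A monic polynomial with roots -9, 1 is:
p(x) = (x + 9)(x - 1)
After multiplying by (x + 9): x + 9
After multiplying by (x - 1): x^2 + 8x - 9

x^2 + 8x - 9


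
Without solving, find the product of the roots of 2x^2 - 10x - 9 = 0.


By Vieta's formulas for ax^2 + bx + c = 0:
  Sum of roots = -b/a
  Product of roots = c/a

Here a = 2, b = -10, c = -9
Sum = -(-10)/2 = 5
Product = -9/2 = -9/2

Product = -9/2


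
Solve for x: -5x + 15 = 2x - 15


Starting with: -5x + 15 = 2x - 15
Move all x terms to left: (-5 - 2)x = -15 - 15
Simplify: -7x = -30
Divide both sides by -7: x = 30/7

x = 30/7


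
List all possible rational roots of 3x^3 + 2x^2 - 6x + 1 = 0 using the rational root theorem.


Rational root theorem: possible roots are ±p/q where:
  p divides the constant term (1): p ∈ {1}
  q divides the leading coefficient (3): q ∈ {1, 3}

All possible rational roots: -1, -1/3, 1/3, 1

-1, -1/3, 1/3, 1


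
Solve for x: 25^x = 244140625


Express both sides with the same base.
244140625 = 25^6
Since the bases match: x = 6

x = 6


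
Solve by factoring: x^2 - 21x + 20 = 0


We need two numbers that multiply to 20 and add to -21.
Those numbers are -1 and -20 (since (-1) * (-20) = 20 and (-1) + (-20) = -21).
So x^2 - 21x + 20 = (x - 1)(x - 20) = 0
Setting each factor to zero: x = 1 or x = 20

x = 1, x = 20


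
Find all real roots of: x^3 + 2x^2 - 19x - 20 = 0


Let p(x) = x^3 + 2x^2 - 19x - 20. By the rational root theorem (leading coefficient 1), any rational root is an integer divisor of 20: try ±1, ±2, ... in turn.
Test x = 1: value = -36 ≠ 0.
Test x = -1: value = 0 ✓, so (x + 1) is a factor.
Synthetic division by (x + 1): bring down 1; 1(-1) + 2 = 1; 1(-1) - 19 = -20; (-20)(-1) - 20 = 0 → quotient x^2 + x - 20, remainder 0.
Solve the quadratic x^2 + x - 20 = 0: discriminant = 1^2 - 4(1)(-20) = 1 + 80 = 81.
sqrt(81) = 9, so x = (-1 ± 9)/2: x = 4 or x = -5.

x = -5, x = -1, x = 4


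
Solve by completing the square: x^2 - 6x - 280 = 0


Start: x^2 - 6x - 280 = 0
Move constant: x^2 - 6x = 280
Half of -6 is -3, squared is 9
Add 9 to both sides: x^2 - 6x + 9 = 289
(x - 3)^2 = 289
x - 3 = ±17
x = 3 + 17 = 20 or x = 3 - 17 = -14

x = -14, x = 20


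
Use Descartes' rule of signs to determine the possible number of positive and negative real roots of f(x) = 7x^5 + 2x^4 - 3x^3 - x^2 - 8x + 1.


Descartes' rule of signs:

For positive roots, count sign changes in f(x) = 7x^5 + 2x^4 - 3x^3 - x^2 - 8x + 1:
Signs of coefficients: +, +, -, -, -, +
Number of sign changes: 2
Possible positive real roots: 2, 0

For negative roots, examine f(-x) = -7x^5 + 2x^4 + 3x^3 - x^2 + 8x + 1:
Signs of coefficients: -, +, +, -, +, +
Number of sign changes: 3
Possible negative real roots: 3, 1

Positive roots: 2 or 0; Negative roots: 3 or 1


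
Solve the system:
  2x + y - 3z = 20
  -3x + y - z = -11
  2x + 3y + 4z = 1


Using Cramer's rule. Expand each determinant along the first row.
D  = 2*[1*4 - (-1)*3] - 1*[(-3)*4 - (-1)*2] + (-3)*[(-3)*3 - 1*2]
  = 2*(7) - 1*(-10) + (-3)*(-11) = 57
Dx = 20*[1*4 - (-1)*3] - 1*[(-11)*4 - (-1)*1] + (-3)*[(-11)*3 - 1*1]
  = 20*(7) - 1*(-43) + (-3)*(-34) = 285
Dy = 2*[(-11)*4 - (-1)*1] - 20*[(-3)*4 - (-1)*2] + (-3)*[(-3)*1 - (-11)*2]
  = 2*(-43) - 20*(-10) + (-3)*(19) = 57
Dz = 2*[1*1 - (-11)*3] - 1*[(-3)*1 - (-11)*2] + 20*[(-3)*3 - 1*2]
  = 2*(34) - 1*(19) + 20*(-11) = -171
x = Dx/D = 285/57 = 5, y = Dy/D = 57/57 = 1, z = Dz/D = -171/57 = -3
Check eq1: (2)(5) + (1)(1) + (-3)(-3) = 20 = 20 ✓
Check eq2: (-3)(5) + (1)(1) + (-1)(-3) = -11 = -11 ✓
Check eq3: (2)(5) + (3)(1) + (4)(-3) = 1 = 1 ✓

x = 5, y = 1, z = -3


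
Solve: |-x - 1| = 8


An absolute value equation |expr| = 8 gives two cases:
Case 1: -x - 1 = 8
  -x = 9, so x = -9
Case 2: -x - 1 = -8
  -x = -7, so x = 7

x = -9, x = 7


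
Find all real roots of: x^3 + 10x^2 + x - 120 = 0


Let p(x) = x^3 + 10x^2 + x - 120. By the rational root theorem (leading coefficient 1), any rational root is an integer divisor of 120: try ±1, ±2, ... in turn.
Test x = 1: value = -108 ≠ 0.
Test x = -1: value = -112 ≠ 0.
Test x = 2: value = -70 ≠ 0.
Test x = -2: value = -90 ≠ 0.
Test x = 3: value = 0 ✓, so (x - 3) is a factor.
Synthetic division by (x - 3): bring down 1; 1(3) + 10 = 13; 13(3) + 1 = 40; 40(3) - 120 = 0 → quotient x^2 + 13x + 40, remainder 0.
Solve the quadratic x^2 + 13x + 40 = 0: discriminant = 13^2 - 4(1)(40) = 169 - 160 = 9.
sqrt(9) = 3, so x = (-13 ± 3)/2: x = -5 or x = -8.

x = -8, x = -5, x = 3


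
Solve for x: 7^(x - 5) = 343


Express both sides with the same base.
343 = 7^3
Since the bases match, equate exponents: x - 5 = 3
So x = 3 - (-5) = 8

x = 8


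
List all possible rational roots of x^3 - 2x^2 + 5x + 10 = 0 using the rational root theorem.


Rational root theorem: possible roots are ±p/q where:
  p divides the constant term (10): p ∈ {1, 2, 5, 10}
  q divides the leading coefficient (1): q ∈ {1}

All possible rational roots: -10, -5, -2, -1, 1, 2, 5, 10

-10, -5, -2, -1, 1, 2, 5, 10


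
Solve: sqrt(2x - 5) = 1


Square both sides: 2x - 5 = 1^2 = 1
2x = 1 + 5 = 6
x = 3
Check: sqrt(2*3 - 5) = sqrt(1) = 1 ✓

x = 3


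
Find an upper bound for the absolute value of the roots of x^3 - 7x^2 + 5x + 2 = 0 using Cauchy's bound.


Cauchy's bound: all roots r satisfy |r| <= 1 + max(|a_i/a_n|) for i = 0,...,n-1
where a_n is the leading coefficient.

Coefficients: [1, -7, 5, 2]
Leading coefficient a_n = 1
Ratios |a_i/a_n|: 7, 5, 2
Maximum ratio: 7
Cauchy's bound: |r| <= 1 + 7 = 8

Upper bound = 8


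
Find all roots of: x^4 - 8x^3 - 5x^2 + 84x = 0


The constant term is 0, so x = 0 is a root. Factor out x:
  x^3 - 8x^2 - 5x + 84 = 0
Let p(x) = x^3 - 8x^2 - 5x + 84. By the rational root theorem (leading coefficient 1), any rational root is an integer divisor of 84: try ±1, ±2, ... in turn.
Test x = 1: value = 72 ≠ 0.
Test x = -1: value = 80 ≠ 0.
Test x = 2: value = 50 ≠ 0.
Test x = -2: value = 54 ≠ 0.
Test x = 3: value = 24 ≠ 0.
Test x = -3: value = 0 ✓, so (x + 3) is a factor.
Synthetic division by (x + 3): bring down 1; 1(-3) - 8 = -11; (-11)(-3) - 5 = 28; 28(-3) + 84 = 0 → quotient x^2 - 11x + 28, remainder 0.
Solve the quadratic x^2 - 11x + 28 = 0: discriminant = (-11)^2 - 4(1)(28) = 121 - 112 = 9.
sqrt(9) = 3, so x = (11 ± 3)/2: x = 7 or x = 4.
Collecting all roots found:

x = -3, x = 0, x = 4, x = 7


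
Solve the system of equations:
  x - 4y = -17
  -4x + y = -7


Using Cramer's rule:
Determinant D = (1)(1) - (-4)(-4) = 1 - 16 = -15
Dx = (-17)(1) - (-7)(-4) = -17 - 28 = -45
Dy = (1)(-7) - (-4)(-17) = -7 - 68 = -75
x = Dx/D = -45/-15 = 3
y = Dy/D = -75/-15 = 5

x = 3, y = 5


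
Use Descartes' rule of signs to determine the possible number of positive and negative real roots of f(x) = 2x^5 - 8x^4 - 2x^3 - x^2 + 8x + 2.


Descartes' rule of signs:

For positive roots, count sign changes in f(x) = 2x^5 - 8x^4 - 2x^3 - x^2 + 8x + 2:
Signs of coefficients: +, -, -, -, +, +
Number of sign changes: 2
Possible positive real roots: 2, 0

For negative roots, examine f(-x) = -2x^5 - 8x^4 + 2x^3 - x^2 - 8x + 2:
Signs of coefficients: -, -, +, -, -, +
Number of sign changes: 3
Possible negative real roots: 3, 1

Positive roots: 2 or 0; Negative roots: 3 or 1


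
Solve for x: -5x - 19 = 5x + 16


Starting with: -5x - 19 = 5x + 16
Move all x terms to left: (-5 - 5)x = 16 + 19
Simplify: -10x = 35
Divide both sides by -10: x = -7/2

x = -7/2


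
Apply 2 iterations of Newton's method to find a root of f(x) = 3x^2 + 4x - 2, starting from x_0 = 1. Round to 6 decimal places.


Newton's method: x_(n+1) = x_n - f(x_n)/f'(x_n)
f(x) = 3x^2 + 4x - 2
f'(x) = 6x + 4

Iteration 1:
  f(1.000000) = 5.000000
  f'(1.000000) = 10.000000
  x_1 = 1.000000 - (5.000000)/(10.000000) = 0.500000

Iteration 2:
  f(0.500000) = 0.750000
  f'(0.500000) = 7.000000
  x_2 = 0.500000 - (0.750000)/(7.000000) = 0.392857

x_2 = 0.392857


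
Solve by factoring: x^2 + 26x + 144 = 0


We need two numbers that multiply to 144 and add to 26.
Those numbers are 18 and 8 (since 18 * 8 = 144 and 18 + 8 = 26).
So x^2 + 26x + 144 = (x + 18)(x + 8) = 0
Setting each factor to zero: x = -18 or x = -8

x = -18, x = -8


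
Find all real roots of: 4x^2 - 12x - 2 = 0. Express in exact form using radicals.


Using the quadratic formula: x = (-b ± sqrt(b^2 - 4ac)) / (2a)
Here a = 4, b = -12, c = -2
Discriminant = b^2 - 4ac = (-12)^2 - 4(4)(-2) = 144 + 32 = 176
Since discriminant = 176 > 0, there are two real roots.
x = (12 ± 4*sqrt(11)) / 8
Simplifying: x = (3 ± sqrt(11)) / 2
Numerically: x ≈ 3.1583 or x ≈ -0.1583

x = (3 + sqrt(11)) / 2 or x = (3 - sqrt(11)) / 2


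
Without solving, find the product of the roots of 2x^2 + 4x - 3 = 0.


By Vieta's formulas for ax^2 + bx + c = 0:
  Sum of roots = -b/a
  Product of roots = c/a

Here a = 2, b = 4, c = -3
Sum = -(4)/2 = -2
Product = -3/2 = -3/2

Product = -3/2


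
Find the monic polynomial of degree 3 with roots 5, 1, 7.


A monic polynomial with roots 5, 1, 7 is:
p(x) = (x - 5)(x - 1)(x - 7)
After multiplying by (x - 5): x - 5
After multiplying by (x - 1): x^2 - 6x + 5
After multiplying by (x - 7): x^3 - 13x^2 + 47x - 35

x^3 - 13x^2 + 47x - 35


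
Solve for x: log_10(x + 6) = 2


Convert to exponential form: x + 6 = 10^2 = 100
x = 100 - 6 = 94
Check: log_10(94 + 6) = log_10(100) = log_10(100) = 2 ✓

x = 94


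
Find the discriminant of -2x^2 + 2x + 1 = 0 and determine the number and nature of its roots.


For ax^2 + bx + c = 0, discriminant D = b^2 - 4ac
Here a = -2, b = 2, c = 1
D = (2)^2 - 4(-2)(1) = 4 + 8 = 12

D = 12 > 0 but not a perfect square
The equation has 2 distinct real irrational roots.

Discriminant = 12, 2 distinct real irrational roots


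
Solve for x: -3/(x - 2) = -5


Multiply both sides by (x - 2): -3 = -5(x - 2)
Distribute: -3 = -5x + 10
-5x = -3 - 10 = -13
x = 13/5

x = 13/5


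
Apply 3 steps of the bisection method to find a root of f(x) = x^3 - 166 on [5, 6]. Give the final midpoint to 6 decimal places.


f(x) = x^3 - 166
f(5) = -41 < 0
f(6) = 50 > 0

Step 1: midpoint = (5.000000 + 6.000000)/2 = 5.500000
  f(5.500000) = 0.375000
  f(mid) > 0, so root is in [5.000000, 5.500000]

Step 2: midpoint = (5.000000 + 5.500000)/2 = 5.250000
  f(5.250000) = -21.296875
  f(mid) < 0, so root is in [5.250000, 5.500000]

Step 3: midpoint = (5.250000 + 5.500000)/2 = 5.375000
  f(5.375000) = -10.712891
  f(mid) < 0, so root is in [5.375000, 5.500000]

midpoint = 5.375000


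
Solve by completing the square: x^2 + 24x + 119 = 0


Start: x^2 + 24x + 119 = 0
Move constant: x^2 + 24x = -119
Half of 24 is 12, squared is 144
Add 144 to both sides: x^2 + 24x + 144 = 25
(x + 12)^2 = 25
x + 12 = ±5
x = -12 + 5 = -7 or x = -12 - 5 = -17

x = -17, x = -7


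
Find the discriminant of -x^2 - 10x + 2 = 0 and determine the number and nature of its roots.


For ax^2 + bx + c = 0, discriminant D = b^2 - 4ac
Here a = -1, b = -10, c = 2
D = (-10)^2 - 4(-1)(2) = 100 + 8 = 108

D = 108 > 0 but not a perfect square
The equation has 2 distinct real irrational roots.

Discriminant = 108, 2 distinct real irrational roots


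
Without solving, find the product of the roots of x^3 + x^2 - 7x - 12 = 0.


By Vieta's formulas for x^3 + bx^2 + cx + d = 0:
  r1 + r2 + r3 = -b/a = -1
  r1*r2 + r1*r3 + r2*r3 = c/a = -7
  r1*r2*r3 = -d/a = 12


Product = 12


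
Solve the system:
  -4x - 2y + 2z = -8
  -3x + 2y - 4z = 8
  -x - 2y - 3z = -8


Using Cramer's rule. Expand each determinant along the first row.
D  = (-4)*[2*(-3) - (-4)*(-2)] - (-2)*[(-3)*(-3) - (-4)*(-1)] + 2*[(-3)*(-2) - 2*(-1)]
  = (-4)*(-14) - (-2)*(5) + 2*(8) = 82
Dx = (-8)*[2*(-3) - (-4)*(-2)] - (-2)*[8*(-3) - (-4)*(-8)] + 2*[8*(-2) - 2*(-8)]
  = (-8)*(-14) - (-2)*(-56) + 2*(0) = 0
Dy = (-4)*[8*(-3) - (-4)*(-8)] - (-8)*[(-3)*(-3) - (-4)*(-1)] + 2*[(-3)*(-8) - 8*(-1)]
  = (-4)*(-56) - (-8)*(5) + 2*(32) = 328
Dz = (-4)*[2*(-8) - 8*(-2)] - (-2)*[(-3)*(-8) - 8*(-1)] + (-8)*[(-3)*(-2) - 2*(-1)]
  = (-4)*(0) - (-2)*(32) + (-8)*(8) = 0
x = Dx/D = 0/82 = 0, y = Dy/D = 328/82 = 4, z = Dz/D = 0/82 = 0
Check eq1: (-4)(0) + (-2)(4) + (2)(0) = -8 = -8 ✓
Check eq2: (-3)(0) + (2)(4) + (-4)(0) = 8 = 8 ✓
Check eq3: (-1)(0) + (-2)(4) + (-3)(0) = -8 = -8 ✓

x = 0, y = 4, z = 0


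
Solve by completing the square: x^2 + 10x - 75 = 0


Start: x^2 + 10x - 75 = 0
Move constant: x^2 + 10x = 75
Half of 10 is 5, squared is 25
Add 25 to both sides: x^2 + 10x + 25 = 100
(x + 5)^2 = 100
x + 5 = ±10
x = -5 + 10 = 5 or x = -5 - 10 = -15

x = -15, x = 5


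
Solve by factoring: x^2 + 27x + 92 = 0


We need two numbers that multiply to 92 and add to 27.
Those numbers are 4 and 23 (since 4 * 23 = 92 and 4 + 23 = 27).
So x^2 + 27x + 92 = (x + 4)(x + 23) = 0
Setting each factor to zero: x = -4 or x = -23

x = -23, x = -4


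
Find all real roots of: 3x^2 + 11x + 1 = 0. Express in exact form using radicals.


Using the quadratic formula: x = (-b ± sqrt(b^2 - 4ac)) / (2a)
Here a = 3, b = 11, c = 1
Discriminant = b^2 - 4ac = 11^2 - 4(3)(1) = 121 - 12 = 109
Since discriminant = 109 > 0, there are two real roots.
x = (-11 ± sqrt(109)) / 6
Numerically: x ≈ -0.0933 or x ≈ -3.5734

x = (-11 + sqrt(109)) / 6 or x = (-11 - sqrt(109)) / 6


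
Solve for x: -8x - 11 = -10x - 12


Starting with: -8x - 11 = -10x - 12
Move all x terms to left: (-8 + 10)x = -12 + 11
Simplify: 2x = -1
Divide both sides by 2: x = -1/2

x = -1/2


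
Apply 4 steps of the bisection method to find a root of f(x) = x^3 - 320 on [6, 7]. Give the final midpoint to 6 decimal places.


f(x) = x^3 - 320
f(6) = -104 < 0
f(7) = 23 > 0

Step 1: midpoint = (6.000000 + 7.000000)/2 = 6.500000
  f(6.500000) = -45.375000
  f(mid) < 0, so root is in [6.500000, 7.000000]

Step 2: midpoint = (6.500000 + 7.000000)/2 = 6.750000
  f(6.750000) = -12.453125
  f(mid) < 0, so root is in [6.750000, 7.000000]

Step 3: midpoint = (6.750000 + 7.000000)/2 = 6.875000
  f(6.875000) = 4.951172
  f(mid) > 0, so root is in [6.750000, 6.875000]

Step 4: midpoint = (6.750000 + 6.875000)/2 = 6.812500
  f(6.812500) = -3.830811
  f(mid) < 0, so root is in [6.812500, 6.875000]

midpoint = 6.812500


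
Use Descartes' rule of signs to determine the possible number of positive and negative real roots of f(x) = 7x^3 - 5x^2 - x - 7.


Descartes' rule of signs:

For positive roots, count sign changes in f(x) = 7x^3 - 5x^2 - x - 7:
Signs of coefficients: +, -, -, -
Number of sign changes: 1
Possible positive real roots: 1

For negative roots, examine f(-x) = -7x^3 - 5x^2 + x - 7:
Signs of coefficients: -, -, +, -
Number of sign changes: 2
Possible negative real roots: 2, 0

Positive roots: 1; Negative roots: 2 or 0


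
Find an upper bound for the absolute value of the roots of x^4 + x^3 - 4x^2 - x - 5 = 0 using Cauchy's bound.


Cauchy's bound: all roots r satisfy |r| <= 1 + max(|a_i/a_n|) for i = 0,...,n-1
where a_n is the leading coefficient.

Coefficients: [1, 1, -4, -1, -5]
Leading coefficient a_n = 1
Ratios |a_i/a_n|: 1, 4, 1, 5
Maximum ratio: 5
Cauchy's bound: |r| <= 1 + 5 = 6

Upper bound = 6


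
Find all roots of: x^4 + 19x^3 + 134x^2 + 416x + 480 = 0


Let p(x) = x^4 + 19x^3 + 134x^2 + 416x + 480. By the rational root theorem (leading coefficient 1), any rational root is an integer divisor of 480: try ±1, ±2, ... in turn.
Test x = 1: value = 1050 ≠ 0.
Test x = -1: value = 180 ≠ 0.
Test x = 2: value = 2016 ≠ 0.
Test x = -2: value = 48 ≠ 0.
Test x = 3: value = 3528 ≠ 0.
Test x = -3: value = 6 ≠ 0.
Test x = 4: value = 5760 ≠ 0.
Test x = -4: value = 0 ✓, so (x + 4) is a factor.
Synthetic division by (x + 4): bring down 1; 1(-4) + 19 = 15; 15(-4) + 134 = 74; 74(-4) + 416 = 120; 120(-4) + 480 = 0 → quotient x^3 + 15x^2 + 74x + 120, remainder 0.
Continue with the quotient x^3 + 15x^2 + 74x + 120 (candidates must divide 120; re-test x = -4 first in case it repeats).
Test x = -4: value = 0 ✓, so (x + 4) is a factor.
Synthetic division by (x + 4): bring down 1; 1(-4) + 15 = 11; 11(-4) + 74 = 30; 30(-4) + 120 = 0 → quotient x^2 + 11x + 30, remainder 0.
Solve the quadratic x^2 + 11x + 30 = 0: discriminant = 11^2 - 4(1)(30) = 121 - 120 = 1.
sqrt(1) = 1, so x = (-11 ± 1)/2: x = -5 or x = -6.
Collecting all roots found:

x = -6, x = -5, x = -4 (multiplicity 2)


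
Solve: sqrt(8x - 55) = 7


Square both sides: 8x - 55 = 7^2 = 49
8x = 49 + 55 = 104
x = 13
Check: sqrt(8*13 - 55) = sqrt(49) = 7 ✓

x = 13


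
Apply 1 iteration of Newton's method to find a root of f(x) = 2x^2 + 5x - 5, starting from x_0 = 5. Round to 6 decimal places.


Newton's method: x_(n+1) = x_n - f(x_n)/f'(x_n)
f(x) = 2x^2 + 5x - 5
f'(x) = 4x + 5

Iteration 1:
  f(5.000000) = 70.000000
  f'(5.000000) = 25.000000
  x_1 = 5.000000 - (70.000000)/(25.000000) = 2.200000

x_1 = 2.200000


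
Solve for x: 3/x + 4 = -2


Subtract 4 from both sides: 3/x = -6
Multiply both sides by x: 3 = -6 * x
Divide by -6: x = -1/2

x = -1/2


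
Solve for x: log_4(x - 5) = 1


Convert to exponential form: x - 5 = 4^1 = 4
x = 4 + 5 = 9
Check: log_4(9 - 5) = log_4(4) = log_4(4) = 1 ✓

x = 9


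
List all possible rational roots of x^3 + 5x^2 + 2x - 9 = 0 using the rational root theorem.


Rational root theorem: possible roots are ±p/q where:
  p divides the constant term (-9): p ∈ {1, 3, 9}
  q divides the leading coefficient (1): q ∈ {1}

All possible rational roots: -9, -3, -1, 1, 3, 9

-9, -3, -1, 1, 3, 9


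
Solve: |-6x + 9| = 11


An absolute value equation |expr| = 11 gives two cases:
Case 1: -6x + 9 = 11
  -6x = 2, so x = -1/3
Case 2: -6x + 9 = -11
  -6x = -20, so x = 10/3

x = -1/3, x = 10/3


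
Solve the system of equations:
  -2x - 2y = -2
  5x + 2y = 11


Using Cramer's rule:
Determinant D = (-2)(2) - (5)(-2) = -4 + 10 = 6
Dx = (-2)(2) - (11)(-2) = -4 + 22 = 18
Dy = (-2)(11) - (5)(-2) = -22 + 10 = -12
x = Dx/D = 18/6 = 3
y = Dy/D = -12/6 = -2

x = 3, y = -2


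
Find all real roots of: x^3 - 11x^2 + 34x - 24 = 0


Let p(x) = x^3 - 11x^2 + 34x - 24. By the rational root theorem (leading coefficient 1), any rational root is an integer divisor of 24: try ±1, ±2, ... in turn.
Test x = 1: value = 0 ✓, so (x - 1) is a factor.
Synthetic division by (x - 1): bring down 1; 1(1) - 11 = -10; (-10)(1) + 34 = 24; 24(1) - 24 = 0 → quotient x^2 - 10x + 24, remainder 0.
Solve the quadratic x^2 - 10x + 24 = 0: discriminant = (-10)^2 - 4(1)(24) = 100 - 96 = 4.
sqrt(4) = 2, so x = (10 ± 2)/2: x = 6 or x = 4.

x = 1, x = 4, x = 6


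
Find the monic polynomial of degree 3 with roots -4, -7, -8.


A monic polynomial with roots -4, -7, -8 is:
p(x) = (x + 4)(x + 7)(x + 8)
After multiplying by (x + 4): x + 4
After multiplying by (x + 7): x^2 + 11x + 28
After multiplying by (x + 8): x^3 + 19x^2 + 116x + 224

x^3 + 19x^2 + 116x + 224


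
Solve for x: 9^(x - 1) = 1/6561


Express both sides with the same base.
1/6561 = 9^(-4)
Since the bases match, equate exponents: x - 1 = -4
So x = -4 - (-1) = -3

x = -3


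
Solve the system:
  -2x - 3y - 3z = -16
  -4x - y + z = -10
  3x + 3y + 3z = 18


Using Cramer's rule. Expand each determinant along the first row.
D  = (-2)*[(-1)*3 - 1*3] - (-3)*[(-4)*3 - 1*3] + (-3)*[(-4)*3 - (-1)*3]
  = (-2)*(-6) - (-3)*(-15) + (-3)*(-9) = -6
Dx = (-16)*[(-1)*3 - 1*3] - (-3)*[(-10)*3 - 1*18] + (-3)*[(-10)*3 - (-1)*18]
  = (-16)*(-6) - (-3)*(-48) + (-3)*(-12) = -12
Dy = (-2)*[(-10)*3 - 1*18] - (-16)*[(-4)*3 - 1*3] + (-3)*[(-4)*18 - (-10)*3]
  = (-2)*(-48) - (-16)*(-15) + (-3)*(-42) = -18
Dz = (-2)*[(-1)*18 - (-10)*3] - (-3)*[(-4)*18 - (-10)*3] + (-16)*[(-4)*3 - (-1)*3]
  = (-2)*(12) - (-3)*(-42) + (-16)*(-9) = -6
x = Dx/D = -12/-6 = 2, y = Dy/D = -18/-6 = 3, z = Dz/D = -6/-6 = 1
Check eq1: (-2)(2) + (-3)(3) + (-3)(1) = -16 = -16 ✓
Check eq2: (-4)(2) + (-1)(3) + (1)(1) = -10 = -10 ✓
Check eq3: (3)(2) + (3)(3) + (3)(1) = 18 = 18 ✓

x = 2, y = 3, z = 1


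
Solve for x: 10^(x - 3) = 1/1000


Express both sides with the same base.
1/1000 = 10^(-3)
Since the bases match, equate exponents: x - 3 = -3
So x = -3 - (-3) = 0

x = 0


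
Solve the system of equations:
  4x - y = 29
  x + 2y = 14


Using Cramer's rule:
Determinant D = (4)(2) - (1)(-1) = 8 + 1 = 9
Dx = (29)(2) - (14)(-1) = 58 + 14 = 72
Dy = (4)(14) - (1)(29) = 56 - 29 = 27
x = Dx/D = 72/9 = 8
y = Dy/D = 27/9 = 3

x = 8, y = 3


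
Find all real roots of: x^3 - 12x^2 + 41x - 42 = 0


Let p(x) = x^3 - 12x^2 + 41x - 42. By the rational root theorem (leading coefficient 1), any rational root is an integer divisor of 42: try ±1, ±2, ... in turn.
Test x = 1: value = -12 ≠ 0.
Test x = -1: value = -96 ≠ 0.
Test x = 2: value = 0 ✓, so (x - 2) is a factor.
Synthetic division by (x - 2): bring down 1; 1(2) - 12 = -10; (-10)(2) + 41 = 21; 21(2) - 42 = 0 → quotient x^2 - 10x + 21, remainder 0.
Solve the quadratic x^2 - 10x + 21 = 0: discriminant = (-10)^2 - 4(1)(21) = 100 - 84 = 16.
sqrt(16) = 4, so x = (10 ± 4)/2: x = 7 or x = 3.

x = 2, x = 3, x = 7


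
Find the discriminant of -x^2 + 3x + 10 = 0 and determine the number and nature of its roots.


For ax^2 + bx + c = 0, discriminant D = b^2 - 4ac
Here a = -1, b = 3, c = 10
D = (3)^2 - 4(-1)(10) = 9 + 40 = 49

D = 49 > 0 and is a perfect square (sqrt = 7)
The equation has 2 distinct real rational roots.

Discriminant = 49, 2 distinct real rational roots


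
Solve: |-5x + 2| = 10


An absolute value equation |expr| = 10 gives two cases:
Case 1: -5x + 2 = 10
  -5x = 8, so x = -8/5
Case 2: -5x + 2 = -10
  -5x = -12, so x = 12/5

x = -8/5, x = 12/5


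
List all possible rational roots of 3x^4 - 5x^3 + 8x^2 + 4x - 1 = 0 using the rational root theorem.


Rational root theorem: possible roots are ±p/q where:
  p divides the constant term (-1): p ∈ {1}
  q divides the leading coefficient (3): q ∈ {1, 3}

All possible rational roots: -1, -1/3, 1/3, 1

-1, -1/3, 1/3, 1
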